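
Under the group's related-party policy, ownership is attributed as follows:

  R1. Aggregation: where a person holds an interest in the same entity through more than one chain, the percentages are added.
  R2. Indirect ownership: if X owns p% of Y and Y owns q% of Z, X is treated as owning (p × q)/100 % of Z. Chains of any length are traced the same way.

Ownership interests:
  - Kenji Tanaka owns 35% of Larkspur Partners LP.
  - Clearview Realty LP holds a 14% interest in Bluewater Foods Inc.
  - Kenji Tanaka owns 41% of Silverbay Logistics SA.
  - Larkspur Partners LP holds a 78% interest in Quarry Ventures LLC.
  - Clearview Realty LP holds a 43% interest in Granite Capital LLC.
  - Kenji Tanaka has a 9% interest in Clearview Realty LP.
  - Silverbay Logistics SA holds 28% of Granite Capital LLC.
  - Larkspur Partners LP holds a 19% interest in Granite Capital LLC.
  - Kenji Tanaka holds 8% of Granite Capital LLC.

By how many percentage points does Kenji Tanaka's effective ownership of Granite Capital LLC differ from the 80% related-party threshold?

50

Chain via Larkspur Partners LP (R2): 35% × 19% = 6.65% of Granite Capital LLC.
Chain via Silverbay Logistics SA (R2): 41% × 28% = 11.48% of Granite Capital LLC.
Chain via Clearview Realty LP (R2): 9% × 43% = 3.87% of Granite Capital LLC.
Direct interest in Granite Capital LLC: 8%.
Aggregating (R1): 6.65% + 11.48% + 3.87% + 8% = 30%.
30% falls short of the 80% threshold by 50 percentage points.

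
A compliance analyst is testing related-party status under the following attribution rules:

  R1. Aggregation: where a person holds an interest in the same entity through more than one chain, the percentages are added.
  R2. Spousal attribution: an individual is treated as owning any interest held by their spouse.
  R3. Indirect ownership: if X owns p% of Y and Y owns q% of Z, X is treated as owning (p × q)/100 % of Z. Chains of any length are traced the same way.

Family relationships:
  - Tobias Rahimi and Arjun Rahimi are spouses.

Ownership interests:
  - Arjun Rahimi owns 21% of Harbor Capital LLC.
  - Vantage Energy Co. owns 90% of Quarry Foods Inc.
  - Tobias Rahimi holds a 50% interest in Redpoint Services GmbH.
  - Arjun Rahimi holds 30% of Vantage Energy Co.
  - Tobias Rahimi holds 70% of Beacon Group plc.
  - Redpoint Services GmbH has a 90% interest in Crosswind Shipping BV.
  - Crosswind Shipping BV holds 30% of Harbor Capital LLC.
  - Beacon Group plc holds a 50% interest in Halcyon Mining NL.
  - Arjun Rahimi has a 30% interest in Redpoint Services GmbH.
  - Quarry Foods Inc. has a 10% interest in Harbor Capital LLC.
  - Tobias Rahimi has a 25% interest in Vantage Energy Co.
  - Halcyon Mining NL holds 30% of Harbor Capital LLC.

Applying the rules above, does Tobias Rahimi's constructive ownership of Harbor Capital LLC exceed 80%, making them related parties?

No

By spousal attribution (R2), Tobias Rahimi is treated as also owning Arjun Rahimi's interest in Vantage Energy Co, giving 25% + 30% = 55%.
By spousal attribution (R2), Tobias Rahimi is treated as also owning Arjun Rahimi's interest in Redpoint Services GmbH, giving 50% + 30% = 80%.
By spousal attribution (R2), Tobias Rahimi is treated as owning Arjun Rahimi's 21% interest in Harbor Capital LLC.
Chain via Vantage Energy Co. → Quarry Foods Inc. (R3): 55% × 90% × 10% = 4.95% of Harbor Capital LLC.
Chain via Beacon Group plc → Halcyon Mining NL (R3): 70% × 50% × 30% = 10.5% of Harbor Capital LLC.
Chain via Redpoint Services GmbH → Crosswind Shipping BV (R3): 80% × 90% × 30% = 21.6% of Harbor Capital LLC.
Direct interest in Harbor Capital LLC: 21%.
Aggregating (R1): 4.95% + 10.5% + 21.6% + 21% = 58.05%.
58.05% does not exceed the 80% threshold, so Tobias is not a related party to Harbor Capital LLC.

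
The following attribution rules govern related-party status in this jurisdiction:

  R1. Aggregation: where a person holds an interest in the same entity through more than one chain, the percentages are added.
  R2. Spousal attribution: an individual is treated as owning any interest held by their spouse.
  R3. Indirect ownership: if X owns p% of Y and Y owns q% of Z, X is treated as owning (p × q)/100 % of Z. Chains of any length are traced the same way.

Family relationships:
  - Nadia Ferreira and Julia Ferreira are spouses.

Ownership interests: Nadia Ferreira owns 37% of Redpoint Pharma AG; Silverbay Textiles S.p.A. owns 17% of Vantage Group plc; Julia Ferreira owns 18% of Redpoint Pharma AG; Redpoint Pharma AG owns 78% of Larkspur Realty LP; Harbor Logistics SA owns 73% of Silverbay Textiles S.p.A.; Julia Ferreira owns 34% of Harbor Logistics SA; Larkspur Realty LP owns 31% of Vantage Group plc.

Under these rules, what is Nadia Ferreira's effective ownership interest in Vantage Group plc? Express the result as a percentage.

17.5184%

By spousal attribution (R2), Nadia Ferreira is treated as also owning Julia Ferreira's interest in Redpoint Pharma AG, giving 37% + 18% = 55%.
By spousal attribution (R2), Nadia Ferreira is treated as owning Julia Ferreira's 34% interest in Harbor Logistics SA.
Chain via Redpoint Pharma AG → Larkspur Realty LP (R3): 55% × 78% × 31% = 13.299% of Vantage Group plc.
Chain via Harbor Logistics SA → Silverbay Textiles S.p.A. (R3): 34% × 73% × 17% = 4.2194% of Vantage Group plc.
Aggregating (R1): 13.299% + 4.2194% = 17.5184%.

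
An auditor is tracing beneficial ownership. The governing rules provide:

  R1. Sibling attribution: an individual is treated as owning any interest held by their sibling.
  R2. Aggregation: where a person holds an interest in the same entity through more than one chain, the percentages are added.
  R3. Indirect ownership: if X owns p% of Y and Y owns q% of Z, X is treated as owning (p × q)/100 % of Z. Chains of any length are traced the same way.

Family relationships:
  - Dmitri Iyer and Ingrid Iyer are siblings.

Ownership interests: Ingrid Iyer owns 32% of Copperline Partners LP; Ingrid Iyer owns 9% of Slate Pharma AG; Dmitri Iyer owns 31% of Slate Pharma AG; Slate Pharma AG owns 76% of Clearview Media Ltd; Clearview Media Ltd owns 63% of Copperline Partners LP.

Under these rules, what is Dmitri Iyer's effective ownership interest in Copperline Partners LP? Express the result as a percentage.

By sibling attribution (R1), Dmitri Iyer is treated as also owning Ingrid Iyer's interest in Slate Pharma AG, giving 31% + 9% = 40%.
By sibling attribution (R1), Dmitri Iyer is treated as owning Ingrid Iyer's 32% interest in Copperline Partners LP.
Chain via Slate Pharma AG → Clearview Media Ltd (R3): 40% × 76% × 63% = 19.152% of Copperline Partners LP.
Direct interest in Copperline Partners LP: 32%.
Aggregating (R2): 19.152% + 32% = 51.152%.

51.152%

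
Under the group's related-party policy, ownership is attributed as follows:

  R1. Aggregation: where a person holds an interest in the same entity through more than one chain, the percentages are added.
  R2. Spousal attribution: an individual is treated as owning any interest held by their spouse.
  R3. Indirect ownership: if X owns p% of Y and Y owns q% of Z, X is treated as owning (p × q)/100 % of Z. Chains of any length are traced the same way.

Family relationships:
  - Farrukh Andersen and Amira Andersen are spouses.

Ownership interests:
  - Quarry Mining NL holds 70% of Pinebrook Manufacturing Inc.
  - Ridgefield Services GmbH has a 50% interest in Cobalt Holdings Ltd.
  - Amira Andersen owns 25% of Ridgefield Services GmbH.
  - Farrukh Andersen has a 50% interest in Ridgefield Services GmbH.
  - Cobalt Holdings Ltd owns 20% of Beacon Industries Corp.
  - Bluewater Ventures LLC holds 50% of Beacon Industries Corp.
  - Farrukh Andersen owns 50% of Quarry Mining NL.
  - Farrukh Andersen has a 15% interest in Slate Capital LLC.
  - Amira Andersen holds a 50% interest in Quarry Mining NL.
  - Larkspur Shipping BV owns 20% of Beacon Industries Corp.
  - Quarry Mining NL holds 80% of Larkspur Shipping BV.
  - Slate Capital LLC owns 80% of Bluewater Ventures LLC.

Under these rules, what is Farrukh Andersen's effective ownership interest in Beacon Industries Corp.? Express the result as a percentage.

By spousal attribution (R2), Farrukh Andersen is treated as also owning Amira Andersen's interest in Quarry Mining NL, giving 50% + 50% = 100%.
By spousal attribution (R2), Farrukh Andersen is treated as also owning Amira Andersen's interest in Ridgefield Services GmbH, giving 50% + 25% = 75%.
Chain via Quarry Mining NL → Larkspur Shipping BV (R3): 100% × 80% × 20% = 16% of Beacon Industries Corp.
Chain via Ridgefield Services GmbH → Cobalt Holdings Ltd (R3): 75% × 50% × 20% = 7.5% of Beacon Industries Corp.
Chain via Slate Capital LLC → Bluewater Ventures LLC (R3): 15% × 80% × 50% = 6% of Beacon Industries Corp.
Aggregating (R1): 16% + 7.5% + 6% = 29.5%.

29.5%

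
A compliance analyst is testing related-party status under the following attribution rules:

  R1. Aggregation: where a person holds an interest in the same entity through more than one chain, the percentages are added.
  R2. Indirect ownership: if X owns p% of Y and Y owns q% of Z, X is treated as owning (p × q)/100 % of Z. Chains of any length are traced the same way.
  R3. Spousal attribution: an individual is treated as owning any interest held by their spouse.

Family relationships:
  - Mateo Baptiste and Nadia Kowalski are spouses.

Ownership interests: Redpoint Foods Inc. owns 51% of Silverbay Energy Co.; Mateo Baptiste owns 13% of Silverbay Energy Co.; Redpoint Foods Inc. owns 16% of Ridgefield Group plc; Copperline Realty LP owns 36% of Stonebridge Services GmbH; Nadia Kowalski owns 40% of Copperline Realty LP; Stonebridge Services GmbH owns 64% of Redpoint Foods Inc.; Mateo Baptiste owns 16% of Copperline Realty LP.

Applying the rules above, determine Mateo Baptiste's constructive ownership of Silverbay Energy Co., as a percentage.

By spousal attribution (R3), Mateo Baptiste is treated as also owning Nadia Kowalski's interest in Copperline Realty LP, giving 16% + 40% = 56%.
Chain via Copperline Realty LP → Stonebridge Services GmbH → Redpoint Foods Inc. (R2): 56% × 36% × 64% × 51% = 6.580224% of Silverbay Energy Co.
Direct interest in Silverbay Energy Co: 13%.
Aggregating (R1): 6.580224% + 13% = 19.580224%.

19.580224%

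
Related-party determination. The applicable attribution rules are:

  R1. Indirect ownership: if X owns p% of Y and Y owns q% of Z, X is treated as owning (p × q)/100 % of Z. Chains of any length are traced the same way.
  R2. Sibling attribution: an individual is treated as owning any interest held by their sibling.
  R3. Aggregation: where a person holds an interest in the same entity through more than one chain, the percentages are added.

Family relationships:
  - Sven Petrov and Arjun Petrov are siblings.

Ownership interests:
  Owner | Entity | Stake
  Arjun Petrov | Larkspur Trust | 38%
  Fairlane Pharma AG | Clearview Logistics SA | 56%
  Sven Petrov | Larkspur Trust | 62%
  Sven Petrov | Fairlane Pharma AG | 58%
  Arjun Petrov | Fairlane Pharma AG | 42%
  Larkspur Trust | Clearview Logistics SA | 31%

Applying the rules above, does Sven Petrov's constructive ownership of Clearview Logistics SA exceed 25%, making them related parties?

By sibling attribution (R2), Sven Petrov is treated as also owning Arjun Petrov's interest in Larkspur Trust, giving 62% + 38% = 100%.
By sibling attribution (R2), Sven Petrov is treated as also owning Arjun Petrov's interest in Fairlane Pharma AG, giving 58% + 42% = 100%.
Chain via Larkspur Trust (R1): 100% × 31% = 31% of Clearview Logistics SA.
Chain via Fairlane Pharma AG (R1): 100% × 56% = 56% of Clearview Logistics SA.
Aggregating (R3): 31% + 56% = 87%.
87% exceeds the 25% threshold, so Sven is a related party to Clearview Logistics SA.

Yes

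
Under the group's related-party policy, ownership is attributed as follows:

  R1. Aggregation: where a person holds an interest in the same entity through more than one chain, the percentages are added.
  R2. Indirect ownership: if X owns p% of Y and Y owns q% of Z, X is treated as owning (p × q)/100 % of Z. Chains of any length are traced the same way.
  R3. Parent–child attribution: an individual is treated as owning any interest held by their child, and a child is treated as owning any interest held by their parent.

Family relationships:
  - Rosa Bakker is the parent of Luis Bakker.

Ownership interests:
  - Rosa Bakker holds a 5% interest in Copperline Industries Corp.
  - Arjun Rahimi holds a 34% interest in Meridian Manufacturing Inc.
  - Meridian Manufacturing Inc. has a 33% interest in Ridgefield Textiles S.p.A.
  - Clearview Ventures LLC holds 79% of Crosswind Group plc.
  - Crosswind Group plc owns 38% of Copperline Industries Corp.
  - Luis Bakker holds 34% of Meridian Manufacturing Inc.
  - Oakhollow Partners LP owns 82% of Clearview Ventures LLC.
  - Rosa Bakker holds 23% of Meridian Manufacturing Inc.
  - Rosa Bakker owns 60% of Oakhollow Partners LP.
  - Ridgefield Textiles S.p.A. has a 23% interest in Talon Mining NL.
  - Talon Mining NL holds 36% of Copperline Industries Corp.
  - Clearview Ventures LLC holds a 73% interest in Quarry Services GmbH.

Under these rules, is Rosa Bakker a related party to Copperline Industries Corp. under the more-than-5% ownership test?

By parent–child attribution (R3), Rosa Bakker is treated as also owning Luis Bakker's interest in Meridian Manufacturing Inc, giving 23% + 34% = 57%.
Chain via Oakhollow Partners LP → Clearview Ventures LLC → Crosswind Group plc (R2): 60% × 82% × 79% × 38% = 14.76984% of Copperline Industries Corp.
Chain via Meridian Manufacturing Inc. → Ridgefield Textiles S.p.A. → Talon Mining NL (R2): 57% × 33% × 23% × 36% = 1.557468% of Copperline Industries Corp.
Direct interest in Copperline Industries Corp: 5%.
Aggregating (R1): 14.76984% + 1.557468% + 5% = 21.327308%.
21.327308% exceeds the 5% threshold, so Rosa is a related party to Copperline Industries Corp.

Yes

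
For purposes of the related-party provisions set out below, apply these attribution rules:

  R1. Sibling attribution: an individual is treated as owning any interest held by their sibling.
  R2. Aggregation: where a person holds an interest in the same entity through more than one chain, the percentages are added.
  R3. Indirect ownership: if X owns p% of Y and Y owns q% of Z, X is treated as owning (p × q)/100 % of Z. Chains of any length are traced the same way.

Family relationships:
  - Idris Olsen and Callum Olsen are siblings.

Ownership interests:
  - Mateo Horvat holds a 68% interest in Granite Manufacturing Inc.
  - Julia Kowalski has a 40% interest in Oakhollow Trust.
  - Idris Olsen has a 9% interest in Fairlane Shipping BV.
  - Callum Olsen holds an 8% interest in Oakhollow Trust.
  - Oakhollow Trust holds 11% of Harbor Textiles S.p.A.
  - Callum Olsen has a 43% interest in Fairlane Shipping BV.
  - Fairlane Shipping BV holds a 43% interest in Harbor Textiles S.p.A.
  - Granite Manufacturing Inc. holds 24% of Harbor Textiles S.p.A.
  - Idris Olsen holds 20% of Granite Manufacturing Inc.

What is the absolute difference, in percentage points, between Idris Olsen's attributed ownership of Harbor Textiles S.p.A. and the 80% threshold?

By sibling attribution (R1), Idris Olsen is treated as also owning Callum Olsen's interest in Fairlane Shipping BV, giving 9% + 43% = 52%.
By sibling attribution (R1), Idris Olsen is treated as owning Callum Olsen's 8% interest in Oakhollow Trust.
Chain via Granite Manufacturing Inc. (R3): 20% × 24% = 4.8% of Harbor Textiles S.p.A.
Chain via Fairlane Shipping BV (R3): 52% × 43% = 22.36% of Harbor Textiles S.p.A.
Chain via Oakhollow Trust (R3): 8% × 11% = 0.88% of Harbor Textiles S.p.A.
Aggregating (R2): 4.8% + 22.36% + 0.88% = 28.04%.
28.04% falls short of the 80% threshold by 51.96 percentage points.

51.96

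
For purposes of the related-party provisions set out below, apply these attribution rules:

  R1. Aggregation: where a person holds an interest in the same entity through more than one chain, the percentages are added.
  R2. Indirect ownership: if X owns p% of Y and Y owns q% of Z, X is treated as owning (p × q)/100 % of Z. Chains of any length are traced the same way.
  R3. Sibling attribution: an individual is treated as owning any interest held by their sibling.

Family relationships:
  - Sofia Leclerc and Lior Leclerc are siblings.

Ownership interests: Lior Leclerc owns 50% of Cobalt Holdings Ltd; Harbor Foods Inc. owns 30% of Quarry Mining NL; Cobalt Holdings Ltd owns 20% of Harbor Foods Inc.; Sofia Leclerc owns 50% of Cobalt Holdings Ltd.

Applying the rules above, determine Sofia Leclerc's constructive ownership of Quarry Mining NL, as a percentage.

6%

By sibling attribution (R3), Sofia Leclerc is treated as also owning Lior Leclerc's interest in Cobalt Holdings Ltd, giving 50% + 50% = 100%.
Chain via Cobalt Holdings Ltd → Harbor Foods Inc. (R2): 100% × 20% × 30% = 6% of Quarry Mining NL.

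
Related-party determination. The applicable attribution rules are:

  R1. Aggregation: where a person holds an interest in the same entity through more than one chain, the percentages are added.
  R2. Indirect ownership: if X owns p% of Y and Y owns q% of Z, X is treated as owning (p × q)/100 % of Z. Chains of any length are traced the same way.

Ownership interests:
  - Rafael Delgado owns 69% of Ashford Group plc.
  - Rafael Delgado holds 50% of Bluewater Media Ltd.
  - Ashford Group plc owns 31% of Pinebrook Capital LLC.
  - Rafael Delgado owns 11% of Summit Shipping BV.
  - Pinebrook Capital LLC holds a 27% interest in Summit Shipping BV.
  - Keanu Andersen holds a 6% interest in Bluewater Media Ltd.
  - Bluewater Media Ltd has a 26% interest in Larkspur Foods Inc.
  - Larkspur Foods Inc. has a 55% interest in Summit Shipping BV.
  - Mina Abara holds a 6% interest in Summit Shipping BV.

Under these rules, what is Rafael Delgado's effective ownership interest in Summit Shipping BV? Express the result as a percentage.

Chain via Ashford Group plc → Pinebrook Capital LLC (R2): 69% × 31% × 27% = 5.7753% of Summit Shipping BV.
Chain via Bluewater Media Ltd → Larkspur Foods Inc. (R2): 50% × 26% × 55% = 7.15% of Summit Shipping BV.
Direct interest in Summit Shipping BV: 11%.
Aggregating (R1): 5.7753% + 7.15% + 11% = 23.9253%.

23.9253%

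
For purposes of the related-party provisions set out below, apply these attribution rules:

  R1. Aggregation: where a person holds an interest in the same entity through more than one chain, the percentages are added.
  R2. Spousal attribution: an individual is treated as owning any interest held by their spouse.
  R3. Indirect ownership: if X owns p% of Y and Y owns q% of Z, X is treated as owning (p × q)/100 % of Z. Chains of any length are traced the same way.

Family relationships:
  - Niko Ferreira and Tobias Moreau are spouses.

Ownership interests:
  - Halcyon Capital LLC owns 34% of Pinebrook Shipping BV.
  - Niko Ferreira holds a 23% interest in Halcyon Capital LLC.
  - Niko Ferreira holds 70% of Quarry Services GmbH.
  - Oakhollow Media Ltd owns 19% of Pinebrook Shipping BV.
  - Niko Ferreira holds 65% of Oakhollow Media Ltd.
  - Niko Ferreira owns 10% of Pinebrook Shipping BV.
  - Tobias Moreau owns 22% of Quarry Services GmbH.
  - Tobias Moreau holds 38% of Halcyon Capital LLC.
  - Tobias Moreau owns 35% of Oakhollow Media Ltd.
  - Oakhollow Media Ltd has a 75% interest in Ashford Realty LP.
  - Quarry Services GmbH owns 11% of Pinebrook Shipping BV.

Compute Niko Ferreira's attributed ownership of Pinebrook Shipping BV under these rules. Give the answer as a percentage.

59.86%

By spousal attribution (R2), Niko Ferreira is treated as also owning Tobias Moreau's interest in Oakhollow Media Ltd, giving 65% + 35% = 100%.
By spousal attribution (R2), Niko Ferreira is treated as also owning Tobias Moreau's interest in Quarry Services GmbH, giving 70% + 22% = 92%.
By spousal attribution (R2), Niko Ferreira is treated as also owning Tobias Moreau's interest in Halcyon Capital LLC, giving 23% + 38% = 61%.
Chain via Oakhollow Media Ltd (R3): 100% × 19% = 19% of Pinebrook Shipping BV.
Chain via Quarry Services GmbH (R3): 92% × 11% = 10.12% of Pinebrook Shipping BV.
Chain via Halcyon Capital LLC (R3): 61% × 34% = 20.74% of Pinebrook Shipping BV.
Direct interest in Pinebrook Shipping BV: 10%.
Aggregating (R1): 19% + 10.12% + 20.74% + 10% = 59.86%.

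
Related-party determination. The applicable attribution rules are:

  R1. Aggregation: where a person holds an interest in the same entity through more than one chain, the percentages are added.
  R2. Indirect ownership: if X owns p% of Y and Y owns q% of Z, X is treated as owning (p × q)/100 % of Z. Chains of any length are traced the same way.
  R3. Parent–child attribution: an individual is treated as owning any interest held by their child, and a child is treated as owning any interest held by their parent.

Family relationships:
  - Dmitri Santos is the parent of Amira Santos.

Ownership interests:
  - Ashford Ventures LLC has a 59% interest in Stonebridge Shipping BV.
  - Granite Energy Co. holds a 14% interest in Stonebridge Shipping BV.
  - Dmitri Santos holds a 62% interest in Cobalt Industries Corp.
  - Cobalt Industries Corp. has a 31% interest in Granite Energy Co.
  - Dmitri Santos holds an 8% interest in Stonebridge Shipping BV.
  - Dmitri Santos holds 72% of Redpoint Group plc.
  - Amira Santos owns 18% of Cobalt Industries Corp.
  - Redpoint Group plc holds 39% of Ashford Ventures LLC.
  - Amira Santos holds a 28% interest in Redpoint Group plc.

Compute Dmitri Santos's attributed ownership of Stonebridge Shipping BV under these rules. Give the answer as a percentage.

By parent–child attribution (R3), Dmitri Santos is treated as also owning Amira Santos's interest in Redpoint Group plc, giving 72% + 28% = 100%.
By parent–child attribution (R3), Dmitri Santos is treated as also owning Amira Santos's interest in Cobalt Industries Corp, giving 62% + 18% = 80%.
Chain via Redpoint Group plc → Ashford Ventures LLC (R2): 100% × 39% × 59% = 23.01% of Stonebridge Shipping BV.
Chain via Cobalt Industries Corp. → Granite Energy Co. (R2): 80% × 31% × 14% = 3.472% of Stonebridge Shipping BV.
Direct interest in Stonebridge Shipping BV: 8%.
Aggregating (R1): 23.01% + 3.472% + 8% = 34.482%.

34.482%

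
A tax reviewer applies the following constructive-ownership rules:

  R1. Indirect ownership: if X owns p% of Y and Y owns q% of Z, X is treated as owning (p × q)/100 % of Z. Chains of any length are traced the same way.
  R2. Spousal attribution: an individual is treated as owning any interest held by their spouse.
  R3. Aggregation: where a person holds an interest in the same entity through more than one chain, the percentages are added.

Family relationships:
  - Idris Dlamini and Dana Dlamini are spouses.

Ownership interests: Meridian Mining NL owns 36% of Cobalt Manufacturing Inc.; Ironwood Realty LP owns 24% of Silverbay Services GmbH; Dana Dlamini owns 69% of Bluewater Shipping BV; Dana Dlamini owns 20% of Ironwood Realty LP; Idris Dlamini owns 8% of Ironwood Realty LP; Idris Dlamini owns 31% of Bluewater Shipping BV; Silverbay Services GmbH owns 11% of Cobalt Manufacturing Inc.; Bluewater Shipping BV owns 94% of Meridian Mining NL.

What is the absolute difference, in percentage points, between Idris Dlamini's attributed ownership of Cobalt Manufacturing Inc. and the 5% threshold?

By spousal attribution (R2), Idris Dlamini is treated as also owning Dana Dlamini's interest in Ironwood Realty LP, giving 8% + 20% = 28%.
By spousal attribution (R2), Idris Dlamini is treated as also owning Dana Dlamini's interest in Bluewater Shipping BV, giving 31% + 69% = 100%.
Chain via Ironwood Realty LP → Silverbay Services GmbH (R1): 28% × 24% × 11% = 0.7392% of Cobalt Manufacturing Inc.
Chain via Bluewater Shipping BV → Meridian Mining NL (R1): 100% × 94% × 36% = 33.84% of Cobalt Manufacturing Inc.
Aggregating (R3): 0.7392% + 33.84% = 34.5792%.
34.5792% exceeds the 5% threshold by 29.5792 percentage points.

29.5792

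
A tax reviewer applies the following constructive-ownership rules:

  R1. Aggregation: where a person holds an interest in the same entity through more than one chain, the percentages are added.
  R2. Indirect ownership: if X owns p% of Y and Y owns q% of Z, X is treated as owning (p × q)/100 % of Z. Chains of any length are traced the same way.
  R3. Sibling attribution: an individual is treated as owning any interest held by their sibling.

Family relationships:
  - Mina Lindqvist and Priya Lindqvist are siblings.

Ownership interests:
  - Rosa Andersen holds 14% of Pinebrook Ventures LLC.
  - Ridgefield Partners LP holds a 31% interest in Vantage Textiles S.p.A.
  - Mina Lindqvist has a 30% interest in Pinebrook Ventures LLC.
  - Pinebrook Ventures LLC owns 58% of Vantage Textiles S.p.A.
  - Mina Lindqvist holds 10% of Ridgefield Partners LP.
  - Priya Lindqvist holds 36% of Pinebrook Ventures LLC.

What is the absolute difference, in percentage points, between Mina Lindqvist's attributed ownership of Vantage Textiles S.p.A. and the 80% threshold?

By sibling attribution (R3), Mina Lindqvist is treated as also owning Priya Lindqvist's interest in Pinebrook Ventures LLC, giving 30% + 36% = 66%.
Chain via Ridgefield Partners LP (R2): 10% × 31% = 3.1% of Vantage Textiles S.p.A.
Chain via Pinebrook Ventures LLC (R2): 66% × 58% = 38.28% of Vantage Textiles S.p.A.
Aggregating (R1): 3.1% + 38.28% = 41.38%.
41.38% falls short of the 80% threshold by 38.62 percentage points.

38.62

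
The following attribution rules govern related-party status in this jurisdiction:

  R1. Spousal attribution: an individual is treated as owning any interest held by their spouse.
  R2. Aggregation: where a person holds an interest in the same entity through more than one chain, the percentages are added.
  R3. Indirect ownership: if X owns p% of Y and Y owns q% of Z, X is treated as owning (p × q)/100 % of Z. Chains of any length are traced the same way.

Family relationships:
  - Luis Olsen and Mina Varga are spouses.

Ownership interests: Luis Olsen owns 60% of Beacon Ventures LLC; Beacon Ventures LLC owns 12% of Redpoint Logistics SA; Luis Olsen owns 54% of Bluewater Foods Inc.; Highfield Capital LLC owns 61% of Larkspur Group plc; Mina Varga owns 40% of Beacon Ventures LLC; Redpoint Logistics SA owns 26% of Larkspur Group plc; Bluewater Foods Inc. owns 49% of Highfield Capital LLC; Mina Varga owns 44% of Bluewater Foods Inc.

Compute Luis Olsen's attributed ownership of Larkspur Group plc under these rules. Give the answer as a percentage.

By spousal attribution (R1), Luis Olsen is treated as also owning Mina Varga's interest in Beacon Ventures LLC, giving 60% + 40% = 100%.
By spousal attribution (R1), Luis Olsen is treated as also owning Mina Varga's interest in Bluewater Foods Inc, giving 54% + 44% = 98%.
Chain via Beacon Ventures LLC → Redpoint Logistics SA (R3): 100% × 12% × 26% = 3.12% of Larkspur Group plc.
Chain via Bluewater Foods Inc. → Highfield Capital LLC (R3): 98% × 49% × 61% = 29.2922% of Larkspur Group plc.
Aggregating (R2): 3.12% + 29.2922% = 32.4122%.

32.4122%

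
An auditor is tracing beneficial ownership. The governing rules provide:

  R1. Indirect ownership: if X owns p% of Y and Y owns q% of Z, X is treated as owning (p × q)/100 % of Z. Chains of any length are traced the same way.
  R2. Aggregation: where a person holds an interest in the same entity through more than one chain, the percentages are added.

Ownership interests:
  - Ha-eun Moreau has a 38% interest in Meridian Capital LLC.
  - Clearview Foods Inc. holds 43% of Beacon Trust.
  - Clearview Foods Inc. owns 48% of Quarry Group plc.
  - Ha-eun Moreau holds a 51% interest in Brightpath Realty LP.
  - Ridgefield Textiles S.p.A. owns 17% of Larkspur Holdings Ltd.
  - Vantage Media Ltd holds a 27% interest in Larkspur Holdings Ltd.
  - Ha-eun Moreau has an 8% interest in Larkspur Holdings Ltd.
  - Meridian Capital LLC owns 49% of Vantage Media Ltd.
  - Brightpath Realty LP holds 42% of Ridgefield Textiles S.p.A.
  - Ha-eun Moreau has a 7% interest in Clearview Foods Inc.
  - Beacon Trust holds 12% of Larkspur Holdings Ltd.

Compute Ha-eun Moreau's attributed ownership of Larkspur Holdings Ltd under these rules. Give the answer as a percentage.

Chain via Brightpath Realty LP → Ridgefield Textiles S.p.A. (R1): 51% × 42% × 17% = 3.6414% of Larkspur Holdings Ltd.
Chain via Clearview Foods Inc. → Beacon Trust (R1): 7% × 43% × 12% = 0.3612% of Larkspur Holdings Ltd.
Chain via Meridian Capital LLC → Vantage Media Ltd (R1): 38% × 49% × 27% = 5.0274% of Larkspur Holdings Ltd.
Direct interest in Larkspur Holdings Ltd: 8%.
Aggregating (R2): 3.6414% + 0.3612% + 5.0274% + 8% = 17.03%.

17.03%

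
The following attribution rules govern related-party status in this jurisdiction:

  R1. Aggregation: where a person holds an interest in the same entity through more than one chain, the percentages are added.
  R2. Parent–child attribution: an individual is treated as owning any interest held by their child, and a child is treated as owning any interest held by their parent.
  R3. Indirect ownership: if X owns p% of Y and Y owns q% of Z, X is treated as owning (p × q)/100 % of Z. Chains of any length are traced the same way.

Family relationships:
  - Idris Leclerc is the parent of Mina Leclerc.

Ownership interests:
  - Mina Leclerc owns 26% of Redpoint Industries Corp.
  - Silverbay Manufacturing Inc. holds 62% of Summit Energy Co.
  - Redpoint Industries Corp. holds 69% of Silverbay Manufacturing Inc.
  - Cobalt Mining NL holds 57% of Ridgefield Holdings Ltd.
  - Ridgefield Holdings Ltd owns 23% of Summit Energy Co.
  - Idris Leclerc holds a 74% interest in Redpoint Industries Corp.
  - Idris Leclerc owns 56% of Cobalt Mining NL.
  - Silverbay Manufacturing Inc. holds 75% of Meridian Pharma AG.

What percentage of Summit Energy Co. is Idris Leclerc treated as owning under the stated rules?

By parent–child attribution (R2), Idris Leclerc is treated as also owning Mina Leclerc's interest in Redpoint Industries Corp, giving 74% + 26% = 100%.
Chain via Cobalt Mining NL → Ridgefield Holdings Ltd (R3): 56% × 57% × 23% = 7.3416% of Summit Energy Co.
Chain via Redpoint Industries Corp. → Silverbay Manufacturing Inc. (R3): 100% × 69% × 62% = 42.78% of Summit Energy Co.
Aggregating (R1): 7.3416% + 42.78% = 50.1216%.

50.1216%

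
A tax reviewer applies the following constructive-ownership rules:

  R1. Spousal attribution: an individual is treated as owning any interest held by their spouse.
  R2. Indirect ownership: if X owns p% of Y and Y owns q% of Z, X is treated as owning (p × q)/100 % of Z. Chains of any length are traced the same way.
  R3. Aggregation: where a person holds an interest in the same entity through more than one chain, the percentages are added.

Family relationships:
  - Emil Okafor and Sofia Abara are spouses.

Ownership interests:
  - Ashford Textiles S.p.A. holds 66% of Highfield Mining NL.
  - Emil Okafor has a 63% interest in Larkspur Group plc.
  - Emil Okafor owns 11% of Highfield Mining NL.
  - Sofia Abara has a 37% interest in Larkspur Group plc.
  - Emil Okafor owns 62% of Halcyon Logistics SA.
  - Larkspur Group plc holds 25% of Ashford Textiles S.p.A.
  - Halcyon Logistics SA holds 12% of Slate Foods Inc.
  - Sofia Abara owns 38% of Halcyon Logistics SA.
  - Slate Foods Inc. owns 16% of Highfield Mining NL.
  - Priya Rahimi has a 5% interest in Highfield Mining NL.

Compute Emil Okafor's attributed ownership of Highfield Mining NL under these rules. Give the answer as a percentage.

By spousal attribution (R1), Emil Okafor is treated as also owning Sofia Abara's interest in Larkspur Group plc, giving 63% + 37% = 100%.
By spousal attribution (R1), Emil Okafor is treated as also owning Sofia Abara's interest in Halcyon Logistics SA, giving 62% + 38% = 100%.
Chain via Larkspur Group plc → Ashford Textiles S.p.A. (R2): 100% × 25% × 66% = 16.5% of Highfield Mining NL.
Chain via Halcyon Logistics SA → Slate Foods Inc. (R2): 100% × 12% × 16% = 1.92% of Highfield Mining NL.
Direct interest in Highfield Mining NL: 11%.
Aggregating (R3): 16.5% + 1.92% + 11% = 29.42%.

29.42%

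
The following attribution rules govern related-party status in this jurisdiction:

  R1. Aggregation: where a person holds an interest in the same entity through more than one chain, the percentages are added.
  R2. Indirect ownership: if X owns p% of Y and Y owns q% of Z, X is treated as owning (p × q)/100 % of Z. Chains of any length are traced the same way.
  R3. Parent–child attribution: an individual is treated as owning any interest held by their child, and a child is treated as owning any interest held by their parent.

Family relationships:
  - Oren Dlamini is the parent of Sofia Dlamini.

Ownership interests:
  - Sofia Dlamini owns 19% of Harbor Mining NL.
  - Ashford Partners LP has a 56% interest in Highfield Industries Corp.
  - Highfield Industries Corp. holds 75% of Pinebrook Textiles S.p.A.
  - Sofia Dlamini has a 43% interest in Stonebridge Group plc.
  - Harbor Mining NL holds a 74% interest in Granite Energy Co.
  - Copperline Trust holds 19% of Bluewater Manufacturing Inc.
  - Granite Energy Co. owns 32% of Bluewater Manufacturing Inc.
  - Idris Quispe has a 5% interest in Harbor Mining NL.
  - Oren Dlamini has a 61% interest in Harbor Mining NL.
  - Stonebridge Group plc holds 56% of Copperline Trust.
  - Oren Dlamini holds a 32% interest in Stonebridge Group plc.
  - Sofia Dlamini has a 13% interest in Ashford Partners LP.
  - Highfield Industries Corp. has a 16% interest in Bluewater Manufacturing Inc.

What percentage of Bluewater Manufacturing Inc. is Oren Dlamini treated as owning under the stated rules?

28.0888%

By parent–child attribution (R3), Oren Dlamini is treated as also owning Sofia Dlamini's interest in Harbor Mining NL, giving 61% + 19% = 80%.
By parent–child attribution (R3), Oren Dlamini is treated as also owning Sofia Dlamini's interest in Stonebridge Group plc, giving 32% + 43% = 75%.
By parent–child attribution (R3), Oren Dlamini is treated as owning Sofia Dlamini's 13% interest in Ashford Partners LP.
Chain via Harbor Mining NL → Granite Energy Co. (R2): 80% × 74% × 32% = 18.944% of Bluewater Manufacturing Inc.
Chain via Stonebridge Group plc → Copperline Trust (R2): 75% × 56% × 19% = 7.98% of Bluewater Manufacturing Inc.
Chain via Ashford Partners LP → Highfield Industries Corp. (R2): 13% × 56% × 16% = 1.1648% of Bluewater Manufacturing Inc.
Aggregating (R1): 18.944% + 7.98% + 1.1648% = 28.0888%.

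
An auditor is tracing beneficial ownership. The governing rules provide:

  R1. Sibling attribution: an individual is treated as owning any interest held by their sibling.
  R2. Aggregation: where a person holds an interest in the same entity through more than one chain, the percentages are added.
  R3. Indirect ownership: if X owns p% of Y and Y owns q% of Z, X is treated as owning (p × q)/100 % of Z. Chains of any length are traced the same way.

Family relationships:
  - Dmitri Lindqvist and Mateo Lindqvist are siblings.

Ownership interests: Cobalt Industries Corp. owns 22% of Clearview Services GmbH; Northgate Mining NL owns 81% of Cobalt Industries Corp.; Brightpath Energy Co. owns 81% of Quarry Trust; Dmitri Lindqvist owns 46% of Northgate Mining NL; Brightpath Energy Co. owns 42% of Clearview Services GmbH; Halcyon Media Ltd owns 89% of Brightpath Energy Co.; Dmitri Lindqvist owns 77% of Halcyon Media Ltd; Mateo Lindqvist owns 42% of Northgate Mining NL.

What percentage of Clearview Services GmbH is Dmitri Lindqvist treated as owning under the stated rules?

44.4642%

By sibling attribution (R1), Dmitri Lindqvist is treated as also owning Mateo Lindqvist's interest in Northgate Mining NL, giving 46% + 42% = 88%.
Chain via Halcyon Media Ltd → Brightpath Energy Co. (R3): 77% × 89% × 42% = 28.7826% of Clearview Services GmbH.
Chain via Northgate Mining NL → Cobalt Industries Corp. (R3): 88% × 81% × 22% = 15.6816% of Clearview Services GmbH.
Aggregating (R2): 28.7826% + 15.6816% = 44.4642%.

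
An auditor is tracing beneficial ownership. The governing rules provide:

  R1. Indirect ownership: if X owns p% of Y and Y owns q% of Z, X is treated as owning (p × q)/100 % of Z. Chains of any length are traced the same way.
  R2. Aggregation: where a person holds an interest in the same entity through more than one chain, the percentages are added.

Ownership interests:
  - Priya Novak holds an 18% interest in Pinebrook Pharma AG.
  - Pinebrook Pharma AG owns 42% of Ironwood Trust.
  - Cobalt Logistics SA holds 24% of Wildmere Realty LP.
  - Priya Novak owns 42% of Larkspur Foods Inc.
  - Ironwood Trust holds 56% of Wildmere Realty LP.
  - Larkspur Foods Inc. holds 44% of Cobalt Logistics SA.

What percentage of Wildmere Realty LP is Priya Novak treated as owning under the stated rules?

8.6688%

Chain via Pinebrook Pharma AG → Ironwood Trust (R1): 18% × 42% × 56% = 4.2336% of Wildmere Realty LP.
Chain via Larkspur Foods Inc. → Cobalt Logistics SA (R1): 42% × 44% × 24% = 4.4352% of Wildmere Realty LP.
Aggregating (R2): 4.2336% + 4.4352% = 8.6688%.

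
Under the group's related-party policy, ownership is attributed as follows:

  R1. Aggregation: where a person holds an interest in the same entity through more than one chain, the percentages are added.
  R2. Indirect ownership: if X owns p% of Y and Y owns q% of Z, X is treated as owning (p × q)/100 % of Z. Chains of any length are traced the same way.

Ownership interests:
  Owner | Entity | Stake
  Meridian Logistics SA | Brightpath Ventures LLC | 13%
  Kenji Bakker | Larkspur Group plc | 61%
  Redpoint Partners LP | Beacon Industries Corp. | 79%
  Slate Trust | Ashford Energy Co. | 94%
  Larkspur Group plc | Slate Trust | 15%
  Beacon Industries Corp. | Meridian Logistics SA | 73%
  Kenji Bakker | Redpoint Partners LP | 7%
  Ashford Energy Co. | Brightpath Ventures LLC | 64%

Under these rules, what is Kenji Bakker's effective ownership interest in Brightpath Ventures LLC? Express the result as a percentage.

Chain via Redpoint Partners LP → Beacon Industries Corp. → Meridian Logistics SA (R2): 7% × 79% × 73% × 13% = 0.524797% of Brightpath Ventures LLC.
Chain via Larkspur Group plc → Slate Trust → Ashford Energy Co. (R2): 61% × 15% × 94% × 64% = 5.50464% of Brightpath Ventures LLC.
Aggregating (R1): 0.524797% + 5.50464% = 6.029437%.

6.029437%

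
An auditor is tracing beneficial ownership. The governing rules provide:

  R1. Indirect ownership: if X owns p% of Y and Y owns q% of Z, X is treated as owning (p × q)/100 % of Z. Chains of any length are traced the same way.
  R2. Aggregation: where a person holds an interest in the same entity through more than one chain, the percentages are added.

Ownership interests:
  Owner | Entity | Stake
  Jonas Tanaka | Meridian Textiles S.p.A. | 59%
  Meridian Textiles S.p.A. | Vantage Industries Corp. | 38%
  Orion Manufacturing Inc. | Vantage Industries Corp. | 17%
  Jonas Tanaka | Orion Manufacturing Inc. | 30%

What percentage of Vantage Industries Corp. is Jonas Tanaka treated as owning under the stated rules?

Chain via Orion Manufacturing Inc. (R1): 30% × 17% = 5.1% of Vantage Industries Corp.
Chain via Meridian Textiles S.p.A. (R1): 59% × 38% = 22.42% of Vantage Industries Corp.
Aggregating (R2): 5.1% + 22.42% = 27.52%.

27.52%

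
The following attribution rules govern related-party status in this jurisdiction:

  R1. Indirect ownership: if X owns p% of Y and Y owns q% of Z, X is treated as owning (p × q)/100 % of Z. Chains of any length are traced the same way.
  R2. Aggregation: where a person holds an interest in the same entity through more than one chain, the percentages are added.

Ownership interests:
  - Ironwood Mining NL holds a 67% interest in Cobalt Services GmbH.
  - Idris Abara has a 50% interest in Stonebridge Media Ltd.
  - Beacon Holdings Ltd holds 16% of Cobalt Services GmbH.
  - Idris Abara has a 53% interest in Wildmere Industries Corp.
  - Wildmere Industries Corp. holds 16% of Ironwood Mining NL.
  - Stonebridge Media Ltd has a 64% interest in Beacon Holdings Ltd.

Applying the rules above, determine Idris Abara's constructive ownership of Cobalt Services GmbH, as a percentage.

10.8016%

Chain via Wildmere Industries Corp. → Ironwood Mining NL (R1): 53% × 16% × 67% = 5.6816% of Cobalt Services GmbH.
Chain via Stonebridge Media Ltd → Beacon Holdings Ltd (R1): 50% × 64% × 16% = 5.12% of Cobalt Services GmbH.
Aggregating (R2): 5.6816% + 5.12% = 10.8016%.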